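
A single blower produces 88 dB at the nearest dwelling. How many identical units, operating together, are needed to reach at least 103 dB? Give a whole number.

32

N identical sources give L₁ + 10·log₁₀ N, so require 10·log₁₀ N ≥ 103 − 88 = 15.0 dB.
N ≥ 10^(15.0/10) = 31.623, so N = 32.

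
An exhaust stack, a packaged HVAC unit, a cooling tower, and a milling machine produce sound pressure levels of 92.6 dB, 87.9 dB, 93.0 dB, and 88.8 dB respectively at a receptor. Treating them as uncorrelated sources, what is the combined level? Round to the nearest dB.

Incoherent sources combine by intensity addition: L_total = 10·log₁₀(Σ 10^(L_i/10)).
Σ 10^(L/10) = 10^(92.6/10) + 10^(87.9/10) + 10^(93.0/10) + 10^(88.8/10) = 5.190e+09.
L_total = 10·log₁₀(5.190e+09) = 97.15 dB.

97 dB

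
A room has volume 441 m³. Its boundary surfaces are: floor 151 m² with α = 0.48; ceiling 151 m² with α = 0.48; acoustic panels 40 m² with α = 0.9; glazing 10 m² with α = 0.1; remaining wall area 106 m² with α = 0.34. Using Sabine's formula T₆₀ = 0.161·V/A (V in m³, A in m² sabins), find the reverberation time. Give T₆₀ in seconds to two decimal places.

Total absorption A = 151·0.48 + 151·0.48 + 40·0.9 + 10·0.1 + 106·0.34 = 218.00 m² sabins.
T₆₀ = 0.161 × 441 / 218.00 = 0.326 s.

0.33 s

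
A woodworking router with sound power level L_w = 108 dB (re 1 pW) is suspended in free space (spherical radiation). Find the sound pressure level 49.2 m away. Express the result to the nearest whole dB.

63 dB

The power spreads over a sphere of area 4π·r², so L_p = L_w − 10·log₁₀(4π·r²).
4π·r² = 3.042e+04 m², 10·log₁₀ of that is 44.831 dB.
L_p = 108 − 44.831 = 63.17 dB.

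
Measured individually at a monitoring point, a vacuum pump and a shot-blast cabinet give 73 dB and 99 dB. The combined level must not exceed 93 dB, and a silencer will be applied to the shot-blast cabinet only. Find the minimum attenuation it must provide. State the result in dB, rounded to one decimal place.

6.0 dB

Everything except the shot-blast cabinet sums to 10^(73/10) = 1.995e+07 in linear terms, 73.00 dB.
To meet 93 dB overall, the treated shot-blast cabinet may contribute at most 10^(93/10) − 1.995e+07 = 1.975e+09, i.e. 92.96 dB.
Required insertion loss = 99 − 92.96 = 6.04 dB.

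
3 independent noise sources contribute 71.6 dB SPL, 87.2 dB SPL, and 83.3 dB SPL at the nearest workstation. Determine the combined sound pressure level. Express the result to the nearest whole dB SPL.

Incoherent sources combine by intensity addition: L_total = 10·log₁₀(Σ 10^(L_i/10)).
Σ 10^(L/10) = 10^(71.6/10) + 10^(87.2/10) + 10^(83.3/10) = 7.531e+08.
L_total = 10·log₁₀(7.531e+08) = 88.77 dB SPL.

89 dB SPL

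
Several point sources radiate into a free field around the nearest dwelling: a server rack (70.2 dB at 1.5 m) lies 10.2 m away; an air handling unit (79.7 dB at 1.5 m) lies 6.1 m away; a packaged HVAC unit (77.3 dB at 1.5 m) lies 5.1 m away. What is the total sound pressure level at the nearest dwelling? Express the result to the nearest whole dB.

70 dB

First find each source's level at the receiver (point-source: −20·log₁₀(r/r_ref)), then combine on an intensity basis.
server rack: 70.2 − 20·log₁₀(10.2/1.5) = 70.2 − 16.65 = 53.55 dB.
air handling unit: 79.7 − 20·log₁₀(6.1/1.5) = 79.7 − 12.18 = 67.52 dB.
packaged HVAC unit: 77.3 − 20·log₁₀(5.1/1.5) = 77.3 − 10.63 = 66.67 dB.
Σ 10^(L/10) = 1.052e+07 → L_total = 10·log₁₀(1.052e+07) = 70.22 dB.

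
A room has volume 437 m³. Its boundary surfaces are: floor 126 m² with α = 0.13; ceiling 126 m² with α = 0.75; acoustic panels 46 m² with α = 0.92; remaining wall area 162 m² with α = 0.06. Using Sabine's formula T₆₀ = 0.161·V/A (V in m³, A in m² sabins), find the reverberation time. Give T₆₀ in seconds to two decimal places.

A = Σ Sᵢαᵢ = 126·0.13 + 126·0.75 + 46·0.92 + 162·0.06 = 162.92 m².
T₆₀ = 0.161 × 437 / 162.92 = 0.432 s.

0.43 s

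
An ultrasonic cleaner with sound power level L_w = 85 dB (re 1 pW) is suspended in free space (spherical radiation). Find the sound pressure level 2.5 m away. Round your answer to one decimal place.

The power spreads over a sphere of area 4π·r², so L_p = L_w − 10·log₁₀(4π·r²).
4π·r² = 78.54 m², 10·log₁₀ of that is 18.951 dB.
L_p = 85 − 18.951 = 66.05 dB.

66.0 dB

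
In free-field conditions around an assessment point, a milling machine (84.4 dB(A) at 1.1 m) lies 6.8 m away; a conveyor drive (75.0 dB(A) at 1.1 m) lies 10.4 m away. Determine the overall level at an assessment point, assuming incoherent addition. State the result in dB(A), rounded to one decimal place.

Apply inverse-square spreading to bring every level to the receiver, then sum 10^(L/10).
milling machine: 84.4 − 20·log₁₀(6.8/1.1) = 84.4 − 15.82 = 68.58 dB(A).
conveyor drive: 75.0 − 20·log₁₀(10.4/1.1) = 75.0 − 19.51 = 55.49 dB(A).
Σ 10^(L/10) = 7.561e+06 → L_total = 10·log₁₀(7.561e+06) = 68.79 dB(A).

68.8 dB(A)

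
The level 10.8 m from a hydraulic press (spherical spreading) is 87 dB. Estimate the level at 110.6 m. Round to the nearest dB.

Point-source attenuation: ΔL = 20·log₁₀(r₂/r₁) = 20·log₁₀(110.6/10.8) = 20.207 dB.
L₂ = 87 − 20·log₁₀(110.6/10.8) = 87 − 20.207 = 66.79 dB.

67 dB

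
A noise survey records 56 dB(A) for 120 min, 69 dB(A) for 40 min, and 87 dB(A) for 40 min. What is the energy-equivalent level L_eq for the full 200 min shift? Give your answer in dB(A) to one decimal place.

The energy average is taken in the linear domain: L_eq = 10·log₁₀[(Σ tᵢ·10^(Lᵢ/10))/T], T = 200 min.
Σ tᵢ·10^(Lᵢ/10) = 120·10^(56/10) + 40·10^(69/10) + 40·10^(87/10) = 2.041e+10.
L_eq = 10·log₁₀(2.041e+10/200) = 80.09 dB(A).

80.1 dB(A)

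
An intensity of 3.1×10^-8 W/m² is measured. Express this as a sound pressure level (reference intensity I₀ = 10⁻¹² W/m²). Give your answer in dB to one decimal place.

44.9 dB

L = 10·log₁₀(I/I₀) = 10·log₁₀(3.1×10^-8/10⁻¹²) = 10·log₁₀(3.1×10^4).
L = 10·(0.4914 + 4) = 44.91 dB.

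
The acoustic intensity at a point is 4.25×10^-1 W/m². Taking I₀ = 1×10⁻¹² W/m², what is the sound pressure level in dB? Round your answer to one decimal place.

Dividing by I₀ shifts the exponent by 12: I/I₀ = 4.25×10^11.
L = 10·(0.6284 + 11) = 116.28 dB.

116.3 dB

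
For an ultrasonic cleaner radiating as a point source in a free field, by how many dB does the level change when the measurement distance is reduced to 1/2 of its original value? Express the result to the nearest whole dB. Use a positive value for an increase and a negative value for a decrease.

+6 dB

With spherical spreading the level changes by −20·log₁₀(r₂/r₁).
ΔL = −20·log₁₀(0.5) = +6.02 dB.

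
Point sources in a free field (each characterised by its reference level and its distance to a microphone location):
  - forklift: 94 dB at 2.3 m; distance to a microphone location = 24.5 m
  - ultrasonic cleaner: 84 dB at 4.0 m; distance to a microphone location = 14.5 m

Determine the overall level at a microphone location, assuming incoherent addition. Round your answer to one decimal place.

First find each source's level at the receiver (point-source: −20·log₁₀(r/r_ref)), then combine on an intensity basis.
forklift: 94 − 20·log₁₀(24.5/2.3) = 94 − 20.55 = 73.45 dB.
ultrasonic cleaner: 84 − 20·log₁₀(14.5/4.0) = 84 − 11.19 = 72.81 dB.
Σ 10^(L/10) = 4.125e+07 → L_total = 10·log₁₀(4.125e+07) = 76.15 dB.

76.2 dB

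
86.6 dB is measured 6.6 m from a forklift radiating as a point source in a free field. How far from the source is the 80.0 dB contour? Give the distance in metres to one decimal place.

The 6.6 dB drop corresponds to a distance ratio of 10^(6.6/20) for a point source.
r₂ = 6.6·10^((86.6−80.0)/20) = 6.6·10^(6.6/20) = 14.11 m.

14.1 m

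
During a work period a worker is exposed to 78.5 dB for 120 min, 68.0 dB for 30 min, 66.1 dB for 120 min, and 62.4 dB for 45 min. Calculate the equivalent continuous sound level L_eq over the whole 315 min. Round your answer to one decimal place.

74.7 dB

Weight each interval's intensity by its duration and average over T = 315 min:
Σ tᵢ·10^(Lᵢ/10) = 120·10^(78.5/10) + 30·10^(68.0/10) + 120·10^(66.1/10) + 45·10^(62.4/10) = 9.252e+09.
L_eq = 10·log₁₀(9.252e+09/315) = 74.68 dB.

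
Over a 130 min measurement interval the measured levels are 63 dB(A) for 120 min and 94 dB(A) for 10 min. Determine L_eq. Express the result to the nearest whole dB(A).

83 dB(A)

Weight each interval's intensity by its duration and average over T = 130 min:
Σ tᵢ·10^(Lᵢ/10) = 120·10^(63/10) + 10·10^(94/10) = 2.536e+10.
L_eq = 10·log₁₀(2.536e+10/130) = 82.90 dB(A).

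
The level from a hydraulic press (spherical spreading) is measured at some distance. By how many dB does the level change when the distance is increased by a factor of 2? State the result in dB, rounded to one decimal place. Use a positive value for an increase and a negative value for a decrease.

A point source loses 6 dB per doubling of distance; generally ΔL = −20·log₁₀(r₂/r₁).
ΔL = −20·log₁₀(2) = -6.02 dB.

-6.0 dB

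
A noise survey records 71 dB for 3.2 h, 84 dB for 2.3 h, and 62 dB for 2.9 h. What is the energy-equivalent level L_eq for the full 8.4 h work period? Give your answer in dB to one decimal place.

Weight each interval's intensity by its duration and average over T = 8.4 h:
Σ tᵢ·10^(Lᵢ/10) = 3.2·10^(71/10) + 2.3·10^(84/10) + 2.9·10^(62/10) = 6.226e+08.
L_eq = 10·log₁₀(6.226e+08/8.4) = 78.70 dB.

78.7 dB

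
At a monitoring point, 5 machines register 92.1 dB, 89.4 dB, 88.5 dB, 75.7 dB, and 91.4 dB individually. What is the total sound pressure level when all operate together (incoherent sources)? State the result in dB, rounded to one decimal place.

96.6 dB

Incoherent sources combine by intensity addition: L_total = 10·log₁₀(Σ 10^(L_i/10)).
Σ 10^(L/10) = 10^(92.1/10) + 10^(89.4/10) + 10^(88.5/10) + 10^(75.7/10) + 10^(91.4/10) = 4.618e+09.
L_total = 10·log₁₀(4.618e+09) = 96.64 dB.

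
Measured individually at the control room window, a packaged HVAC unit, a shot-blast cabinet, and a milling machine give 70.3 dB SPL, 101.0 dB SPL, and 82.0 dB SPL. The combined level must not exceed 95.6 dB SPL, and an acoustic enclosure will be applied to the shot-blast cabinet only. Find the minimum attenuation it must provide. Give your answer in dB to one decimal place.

5.6 dB

Fixed contribution from the other sources: Σ 10^(L/10) = 10^(70.3/10) + 10^(82.0/10) = 1.692e+08 (82.28 dB SPL).
To meet 95.6 dB SPL overall, the treated shot-blast cabinet may contribute at most 10^(95.6/10) − 1.692e+08 = 3.462e+09, i.e. 95.39 dB SPL.
Required insertion loss = 101.0 − 95.39 = 5.61 dB.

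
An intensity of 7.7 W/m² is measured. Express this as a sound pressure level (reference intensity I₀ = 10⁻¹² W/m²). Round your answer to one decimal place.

L = 10·log₁₀(I/I₀) = 10·log₁₀(7.7/10⁻¹²) = 10·log₁₀(7.7×10^12).
L = 10·(0.8865 + 12) = 128.86 dB.

128.9 dB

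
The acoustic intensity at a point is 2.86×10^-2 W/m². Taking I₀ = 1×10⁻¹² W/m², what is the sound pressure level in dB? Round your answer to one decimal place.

104.6 dB

Dividing by I₀ shifts the exponent by 12: I/I₀ = 2.86×10^10.
L = 10·(0.4564 + 10) = 104.56 dB.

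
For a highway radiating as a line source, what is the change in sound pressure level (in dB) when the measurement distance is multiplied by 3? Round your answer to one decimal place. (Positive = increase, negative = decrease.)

-4.8 dB

A line source loses 3 dB per doubling of distance; generally ΔL = −10·log₁₀(r₂/r₁).
ΔL = −10·log₁₀(3) = -4.77 dB.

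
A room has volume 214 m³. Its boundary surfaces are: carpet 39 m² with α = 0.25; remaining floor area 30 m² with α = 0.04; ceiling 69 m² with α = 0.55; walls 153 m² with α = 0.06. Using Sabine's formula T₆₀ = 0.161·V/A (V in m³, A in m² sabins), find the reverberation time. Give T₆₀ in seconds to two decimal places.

0.59 s

A = Σ Sᵢαᵢ = 39·0.25 + 30·0.04 + 69·0.55 + 153·0.06 = 58.08 m².
T₆₀ = 0.161 × 214 / 58.08 = 0.593 s.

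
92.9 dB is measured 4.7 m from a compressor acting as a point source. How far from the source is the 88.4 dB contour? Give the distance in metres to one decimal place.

The 4.5 dB drop corresponds to a distance ratio of 10^(4.5/20) for a point source.
r₂ = 4.7·10^((92.9−88.4)/20) = 4.7·10^(4.5/20) = 7.89 m.

7.9 m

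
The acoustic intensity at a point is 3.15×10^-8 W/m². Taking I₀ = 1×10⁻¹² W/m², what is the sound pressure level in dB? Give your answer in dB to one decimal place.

45.0 dB

Dividing by I₀ shifts the exponent by 12: I/I₀ = 3.15×10^4.
L = 10·(0.4983 + 4) = 44.98 dB.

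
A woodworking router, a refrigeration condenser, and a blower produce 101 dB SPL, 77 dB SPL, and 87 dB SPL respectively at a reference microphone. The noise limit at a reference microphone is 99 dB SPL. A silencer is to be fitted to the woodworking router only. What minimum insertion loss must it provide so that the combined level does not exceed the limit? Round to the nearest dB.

The untreated sources together contribute 10^(77/10) + 10^(87/10) = 5.513e+08, i.e. 87.41 dB SPL.
To meet 99 dB SPL overall, the treated woodworking router may contribute at most 10^(99/10) − 5.513e+08 = 7.392e+09, i.e. 98.69 dB SPL.
So the woodworking router must be reduced from 101 to 98.69 dB SPL: IL = 2.31 dB.

2 dB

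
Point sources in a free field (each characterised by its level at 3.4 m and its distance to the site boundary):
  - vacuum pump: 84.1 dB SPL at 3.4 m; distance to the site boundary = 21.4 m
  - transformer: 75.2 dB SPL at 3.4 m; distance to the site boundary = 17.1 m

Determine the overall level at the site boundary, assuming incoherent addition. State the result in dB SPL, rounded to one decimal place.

68.9 dB SPL

First find each source's level at the receiver (point-source: −20·log₁₀(r/r_ref)), then combine on an intensity basis.
vacuum pump: 84.1 − 20·log₁₀(21.4/3.4) = 84.1 − 15.98 = 68.12 dB SPL.
transformer: 75.2 − 20·log₁₀(17.1/3.4) = 75.2 − 14.03 = 61.17 dB SPL.
Σ 10^(L/10) = 7.797e+06 → L_total = 10·log₁₀(7.797e+06) = 68.92 dB SPL.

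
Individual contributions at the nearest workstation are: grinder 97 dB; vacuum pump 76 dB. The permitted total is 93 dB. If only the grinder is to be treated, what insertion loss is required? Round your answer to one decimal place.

4.1 dB

Fixed contribution from the other source: Σ 10^(L/10) = 10^(76/10) = 3.981e+07 (76.00 dB).
The limit corresponds to 10^(93/10) = 1.995e+09; subtracting the fixed part leaves 1.955e+09 for the grinder, i.e. 92.91 dB.
Required insertion loss = 97 − 92.91 = 4.09 dB.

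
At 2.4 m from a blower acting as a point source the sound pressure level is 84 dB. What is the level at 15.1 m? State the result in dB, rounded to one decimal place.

For a point source, L₂ = L₁ − 20·log₁₀(r₂/r₁).
L₂ = 84 − 20·log₁₀(15.1/2.4) = 84 − 15.975 = 68.02 dB.

68.0 dB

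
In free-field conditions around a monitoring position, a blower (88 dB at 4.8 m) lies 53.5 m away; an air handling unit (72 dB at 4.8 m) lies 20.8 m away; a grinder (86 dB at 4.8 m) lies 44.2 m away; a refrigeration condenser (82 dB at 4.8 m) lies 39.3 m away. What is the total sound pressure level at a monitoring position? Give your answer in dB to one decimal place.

71.1 dB

Propagate each source to the receiver with L = L_ref − 20·log₁₀(r/r_ref), then add intensities.
blower: 88 − 20·log₁₀(53.5/4.8) = 88 − 20.94 = 67.06 dB.
air handling unit: 72 − 20·log₁₀(20.8/4.8) = 72 − 12.74 = 59.26 dB.
grinder: 86 − 20·log₁₀(44.2/4.8) = 86 − 19.28 = 66.72 dB.
refrigeration condenser: 82 − 20·log₁₀(39.3/4.8) = 82 − 18.26 = 63.74 dB.
Σ 10^(L/10) = 1.298e+07 → L_total = 10·log₁₀(1.298e+07) = 71.13 dB.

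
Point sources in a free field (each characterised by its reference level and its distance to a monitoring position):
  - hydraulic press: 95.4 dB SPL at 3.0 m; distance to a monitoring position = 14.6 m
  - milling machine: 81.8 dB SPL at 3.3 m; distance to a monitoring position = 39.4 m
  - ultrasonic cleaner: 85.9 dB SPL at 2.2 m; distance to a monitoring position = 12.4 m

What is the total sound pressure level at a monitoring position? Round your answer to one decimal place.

Propagate each source to the receiver with L = L_ref − 20·log₁₀(r/r_ref), then add intensities.
hydraulic press: 95.4 − 20·log₁₀(14.6/3.0) = 95.4 − 13.74 = 81.66 dB SPL.
milling machine: 81.8 − 20·log₁₀(39.4/3.3) = 81.8 − 21.54 = 60.26 dB SPL.
ultrasonic cleaner: 85.9 − 20·log₁₀(12.4/2.2) = 85.9 − 15.02 = 70.88 dB SPL.
Σ 10^(L/10) = 1.597e+08 → L_total = 10·log₁₀(1.597e+08) = 82.03 dB SPL.

82.0 dB SPL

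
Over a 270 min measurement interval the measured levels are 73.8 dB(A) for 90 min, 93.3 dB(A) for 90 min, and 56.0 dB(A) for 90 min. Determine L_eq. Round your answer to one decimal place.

88.6 dB(A)

The energy average is taken in the linear domain: L_eq = 10·log₁₀[(Σ tᵢ·10^(Lᵢ/10))/T], T = 270 min.
Σ tᵢ·10^(Lᵢ/10) = 90·10^(73.8/10) + 90·10^(93.3/10) + 90·10^(56.0/10) = 1.946e+11.
L_eq = 10·log₁₀(1.946e+11/270) = 88.58 dB(A).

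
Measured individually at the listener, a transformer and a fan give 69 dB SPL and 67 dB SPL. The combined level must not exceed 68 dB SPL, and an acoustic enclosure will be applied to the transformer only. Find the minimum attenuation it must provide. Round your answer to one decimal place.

Everything except the transformer sums to 10^(67/10) = 5.012e+06 in linear terms, 67.00 dB SPL.
To meet 68 dB SPL overall, the treated transformer may contribute at most 10^(68/10) − 5.012e+06 = 1.298e+06, i.e. 61.13 dB SPL.
Required insertion loss = 69 − 61.13 = 7.87 dB.

7.9 dB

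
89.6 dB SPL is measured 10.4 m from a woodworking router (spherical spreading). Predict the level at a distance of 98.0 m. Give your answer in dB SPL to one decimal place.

Point-source attenuation: ΔL = 20·log₁₀(r₂/r₁) = 20·log₁₀(98.0/10.4) = 19.484 dB.
L₂ = 89.6 − 20·log₁₀(98.0/10.4) = 89.6 − 19.484 = 70.12 dB SPL.

70.1 dB SPL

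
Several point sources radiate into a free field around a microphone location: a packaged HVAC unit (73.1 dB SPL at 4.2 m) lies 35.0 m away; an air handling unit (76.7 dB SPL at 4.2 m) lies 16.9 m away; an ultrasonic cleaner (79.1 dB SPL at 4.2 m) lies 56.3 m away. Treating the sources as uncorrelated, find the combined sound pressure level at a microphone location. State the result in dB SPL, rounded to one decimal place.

65.6 dB SPL

First find each source's level at the receiver (point-source: −20·log₁₀(r/r_ref)), then combine on an intensity basis.
packaged HVAC unit: 73.1 − 20·log₁₀(35.0/4.2) = 73.1 − 18.42 = 54.68 dB SPL.
air handling unit: 76.7 − 20·log₁₀(16.9/4.2) = 76.7 − 12.09 = 64.61 dB SPL.
ultrasonic cleaner: 79.1 − 20·log₁₀(56.3/4.2) = 79.1 − 22.55 = 56.55 dB SPL.
Σ 10^(L/10) = 3.635e+06 → L_total = 10·log₁₀(3.635e+06) = 65.61 dB SPL.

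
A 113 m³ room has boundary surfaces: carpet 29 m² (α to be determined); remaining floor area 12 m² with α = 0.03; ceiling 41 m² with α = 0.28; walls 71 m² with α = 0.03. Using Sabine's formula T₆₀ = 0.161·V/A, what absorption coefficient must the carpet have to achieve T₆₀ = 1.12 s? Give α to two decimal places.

0.08

From T₆₀ = 0.161·V/A, the target T₆₀ = 1.12 s needs A = 0.161·113/1.12 = 16.24 m².
Absorption from the other surfaces = 12·0.03 + 41·0.28 + 71·0.03 = 13.97 m², so the carpet must supply 2.27 m² over 29 m².
α = 2.27/29 = 0.078.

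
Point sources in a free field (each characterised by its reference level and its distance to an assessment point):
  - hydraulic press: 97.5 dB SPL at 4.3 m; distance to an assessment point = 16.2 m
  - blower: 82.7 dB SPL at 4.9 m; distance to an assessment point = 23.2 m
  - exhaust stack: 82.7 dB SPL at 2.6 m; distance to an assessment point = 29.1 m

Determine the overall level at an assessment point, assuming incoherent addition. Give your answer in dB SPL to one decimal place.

86.1 dB SPL

Apply inverse-square spreading to bring every level to the receiver, then sum 10^(L/10).
hydraulic press: 97.5 − 20·log₁₀(16.2/4.3) = 97.5 − 11.52 = 85.98 dB SPL.
blower: 82.7 − 20·log₁₀(23.2/4.9) = 82.7 − 13.51 = 69.19 dB SPL.
exhaust stack: 82.7 − 20·log₁₀(29.1/2.6) = 82.7 − 20.98 = 61.72 dB SPL.
Σ 10^(L/10) = 4.060e+08 → L_total = 10·log₁₀(4.060e+08) = 86.09 dB SPL.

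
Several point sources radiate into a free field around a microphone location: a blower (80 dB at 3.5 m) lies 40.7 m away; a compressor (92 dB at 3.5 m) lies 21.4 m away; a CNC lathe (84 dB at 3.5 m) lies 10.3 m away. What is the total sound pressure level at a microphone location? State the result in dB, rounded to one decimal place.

Apply inverse-square spreading to bring every level to the receiver, then sum 10^(L/10).
blower: 80 − 20·log₁₀(40.7/3.5) = 80 − 21.31 = 58.69 dB.
compressor: 92 − 20·log₁₀(21.4/3.5) = 92 − 15.73 = 76.27 dB.
CNC lathe: 84 − 20·log₁₀(10.3/3.5) = 84 − 9.38 = 74.62 dB.
Σ 10^(L/10) = 7.214e+07 → L_total = 10·log₁₀(7.214e+07) = 78.58 dB.

78.6 dB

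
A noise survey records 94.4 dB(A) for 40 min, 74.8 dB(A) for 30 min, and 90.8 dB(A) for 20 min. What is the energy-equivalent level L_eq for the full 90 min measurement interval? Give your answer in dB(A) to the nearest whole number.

92 dB(A)

Weight each interval's intensity by its duration and average over T = 90 min:
Σ tᵢ·10^(Lᵢ/10) = 40·10^(94.4/10) + 30·10^(74.8/10) + 20·10^(90.8/10) = 1.351e+11.
L_eq = 10·log₁₀(1.351e+11/90) = 91.76 dB(A).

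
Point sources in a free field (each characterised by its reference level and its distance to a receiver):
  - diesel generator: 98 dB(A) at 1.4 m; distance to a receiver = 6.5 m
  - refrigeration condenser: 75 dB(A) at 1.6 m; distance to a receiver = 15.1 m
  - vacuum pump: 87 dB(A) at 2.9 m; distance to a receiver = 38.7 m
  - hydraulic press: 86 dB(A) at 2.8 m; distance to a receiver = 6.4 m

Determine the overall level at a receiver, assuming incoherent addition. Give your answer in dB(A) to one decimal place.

Propagate each source to the receiver with L = L_ref − 20·log₁₀(r/r_ref), then add intensities.
diesel generator: 98 − 20·log₁₀(6.5/1.4) = 98 − 13.34 = 84.66 dB(A).
refrigeration condenser: 75 − 20·log₁₀(15.1/1.6) = 75 − 19.50 = 55.50 dB(A).
vacuum pump: 87 − 20·log₁₀(38.7/2.9) = 87 − 22.51 = 64.49 dB(A).
hydraulic press: 86 − 20·log₁₀(6.4/2.8) = 86 − 7.18 = 78.82 dB(A).
Σ 10^(L/10) = 3.721e+08 → L_total = 10·log₁₀(3.721e+08) = 85.71 dB(A).

85.7 dB(A)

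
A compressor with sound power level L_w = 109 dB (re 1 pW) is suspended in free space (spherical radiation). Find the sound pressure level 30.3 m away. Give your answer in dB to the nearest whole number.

The power spreads over a sphere of area 4π·r², so L_p = L_w − 10·log₁₀(4π·r²).
4π·r² = 1.154e+04 m², 10·log₁₀ of that is 40.621 dB.
L_p = 109 − 40.621 = 68.38 dB.

68 dB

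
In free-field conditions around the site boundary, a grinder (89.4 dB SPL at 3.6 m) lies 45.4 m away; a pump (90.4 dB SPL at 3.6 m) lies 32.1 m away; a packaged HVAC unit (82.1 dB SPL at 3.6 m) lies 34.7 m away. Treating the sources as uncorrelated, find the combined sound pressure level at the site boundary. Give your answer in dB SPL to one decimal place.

73.2 dB SPL

Apply inverse-square spreading to bring every level to the receiver, then sum 10^(L/10).
grinder: 89.4 − 20·log₁₀(45.4/3.6) = 89.4 − 22.02 = 67.38 dB SPL.
pump: 90.4 − 20·log₁₀(32.1/3.6) = 90.4 − 19.00 = 71.40 dB SPL.
packaged HVAC unit: 82.1 − 20·log₁₀(34.7/3.6) = 82.1 − 19.68 = 62.42 dB SPL.
Σ 10^(L/10) = 2.101e+07 → L_total = 10·log₁₀(2.101e+07) = 73.22 dB SPL.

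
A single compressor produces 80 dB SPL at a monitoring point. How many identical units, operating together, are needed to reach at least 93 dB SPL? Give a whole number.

20

The shortfall is 93 − 80 = 13.0 dB, and N units add 10·log₁₀ N, so need 10·log₁₀ N ≥ 13.0.
N ≥ 10^(13.0/10) = 19.953, so N = 20.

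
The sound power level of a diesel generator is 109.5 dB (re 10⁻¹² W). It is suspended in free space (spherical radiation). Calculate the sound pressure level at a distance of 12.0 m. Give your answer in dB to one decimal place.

The power spreads over a sphere of area 4π·r², so L_p = L_w − 10·log₁₀(4π·r²).
4π·r² = 1810 m², 10·log₁₀ of that is 32.576 dB.
L_p = 109.5 − 32.576 = 76.92 dB.

76.9 dB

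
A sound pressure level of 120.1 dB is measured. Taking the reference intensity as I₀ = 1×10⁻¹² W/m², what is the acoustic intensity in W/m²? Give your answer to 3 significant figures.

L = 10·log₁₀(I/I₀) ⇒ I = I₀·10^(L/10) = 10⁻¹² × 10^12.01.

1.02 W/m²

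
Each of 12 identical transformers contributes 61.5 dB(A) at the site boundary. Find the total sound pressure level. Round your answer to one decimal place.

72.3 dB(A)

N identical incoherent sources raise the level by 10·log₁₀ N.
L_total = 61.5 + 10·log₁₀(12) = 61.5 + 10.792 = 72.29 dB(A).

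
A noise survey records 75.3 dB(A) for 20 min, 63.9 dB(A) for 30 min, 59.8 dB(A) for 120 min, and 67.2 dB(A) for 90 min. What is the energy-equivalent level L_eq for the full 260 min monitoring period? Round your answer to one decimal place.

67.1 dB(A)

Weight each interval's intensity by its duration and average over T = 260 min:
Σ tᵢ·10^(Lᵢ/10) = 20·10^(75.3/10) + 30·10^(63.9/10) + 120·10^(59.8/10) + 90·10^(67.2/10) = 1.338e+09.
L_eq = 10·log₁₀(1.338e+09/260) = 67.12 dB(A).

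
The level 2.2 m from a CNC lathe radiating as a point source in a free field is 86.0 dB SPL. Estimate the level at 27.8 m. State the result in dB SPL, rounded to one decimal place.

For a point source, L₂ = L₁ − 20·log₁₀(r₂/r₁).
L₂ = 86.0 − 20·log₁₀(27.8/2.2) = 86.0 − 22.032 = 63.97 dB SPL.

64.0 dB SPL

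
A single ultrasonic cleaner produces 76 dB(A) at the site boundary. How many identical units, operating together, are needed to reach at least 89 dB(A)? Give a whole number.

20

Need L₁ + 10·log₁₀ N ≥ 89, i.e. log₁₀ N ≥ 1.30.
N ≥ 10^(13.0/10) = 19.953, so N = 20.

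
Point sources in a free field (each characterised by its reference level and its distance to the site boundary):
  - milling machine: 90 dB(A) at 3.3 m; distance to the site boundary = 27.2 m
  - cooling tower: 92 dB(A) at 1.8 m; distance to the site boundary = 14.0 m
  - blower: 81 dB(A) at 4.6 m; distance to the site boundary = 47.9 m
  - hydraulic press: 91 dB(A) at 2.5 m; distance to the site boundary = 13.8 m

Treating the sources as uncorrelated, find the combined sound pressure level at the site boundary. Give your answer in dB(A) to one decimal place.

Propagate each source to the receiver with L = L_ref − 20·log₁₀(r/r_ref), then add intensities.
milling machine: 90 − 20·log₁₀(27.2/3.3) = 90 − 18.32 = 71.68 dB(A).
cooling tower: 92 − 20·log₁₀(14.0/1.8) = 92 − 17.82 = 74.18 dB(A).
blower: 81 − 20·log₁₀(47.9/4.6) = 81 − 20.35 = 60.65 dB(A).
hydraulic press: 91 − 20·log₁₀(13.8/2.5) = 91 − 14.84 = 76.16 dB(A).
Σ 10^(L/10) = 8.340e+07 → L_total = 10·log₁₀(8.340e+07) = 79.21 dB(A).

79.2 dB(A)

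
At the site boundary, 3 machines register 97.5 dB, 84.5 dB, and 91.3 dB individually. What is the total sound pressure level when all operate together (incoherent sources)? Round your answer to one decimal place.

For uncorrelated sources the intensities add, so convert each level to linear form, sum, and take 10·log₁₀ of the total.
Σ 10^(L/10) = 10^(97.5/10) + 10^(84.5/10) + 10^(91.3/10) = 7.254e+09.
L_total = 10·log₁₀(7.254e+09) = 98.61 dB.

98.6 dB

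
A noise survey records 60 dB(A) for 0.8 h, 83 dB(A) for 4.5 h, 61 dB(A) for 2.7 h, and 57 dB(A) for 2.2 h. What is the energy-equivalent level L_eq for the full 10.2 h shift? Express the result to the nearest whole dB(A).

L_eq = 10·log₁₀[(1/T)·Σ tᵢ·10^(Lᵢ/10)] with T = 10.2 h.
Σ tᵢ·10^(Lᵢ/10) = 0.8·10^(60/10) + 4.5·10^(83/10) + 2.7·10^(61/10) + 2.2·10^(57/10) = 9.032e+08.
L_eq = 10·log₁₀(9.032e+08/10.2) = 79.47 dB(A).

79 dB(A)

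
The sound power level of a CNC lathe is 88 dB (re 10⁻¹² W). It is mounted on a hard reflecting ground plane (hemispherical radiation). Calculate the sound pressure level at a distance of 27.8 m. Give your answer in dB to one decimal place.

51.1 dB

L_p = L_w − 10·log₁₀(2π·r²) with r = 27.8 m.
2π·r² = 4856 m², 10·log₁₀ of that is 36.863 dB.
L_p = 88 − 36.863 = 51.14 dB.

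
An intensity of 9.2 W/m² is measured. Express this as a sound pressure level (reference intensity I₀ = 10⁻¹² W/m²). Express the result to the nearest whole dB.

130 dB

I/I₀ = 9.2/10⁻¹² = 9.2×10^12, and L = 10·log₁₀(I/I₀).
L = 10·(0.9638 + 12) = 129.64 dB.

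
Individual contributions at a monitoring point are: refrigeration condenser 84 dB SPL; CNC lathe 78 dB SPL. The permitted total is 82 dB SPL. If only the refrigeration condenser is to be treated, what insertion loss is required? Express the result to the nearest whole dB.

4 dB

Everything except the refrigeration condenser sums to 10^(78/10) = 6.310e+07 in linear terms, 78.00 dB SPL.
To meet 82 dB SPL overall, the treated refrigeration condenser may contribute at most 10^(82/10) − 6.310e+07 = 9.539e+07, i.e. 79.80 dB SPL.
Required insertion loss = 84 − 79.80 = 4.20 dB.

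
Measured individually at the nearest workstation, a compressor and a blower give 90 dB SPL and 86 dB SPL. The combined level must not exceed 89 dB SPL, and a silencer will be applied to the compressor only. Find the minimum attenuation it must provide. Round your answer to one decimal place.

4.0 dB

Everything except the compressor sums to 10^(86/10) = 3.981e+08 in linear terms, 86.00 dB SPL.
The limit corresponds to 10^(89/10) = 7.943e+08; subtracting the fixed part leaves 3.962e+08 for the compressor, i.e. 85.98 dB SPL.
So the compressor must be reduced from 90 to 85.98 dB SPL: IL = 4.02 dB.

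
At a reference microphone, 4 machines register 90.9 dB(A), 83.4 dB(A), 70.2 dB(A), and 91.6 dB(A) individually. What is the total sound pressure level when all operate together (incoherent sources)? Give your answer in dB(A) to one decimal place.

For uncorrelated sources the intensities add, so convert each level to linear form, sum, and take 10·log₁₀ of the total.
Σ 10^(L/10) = 10^(90.9/10) + 10^(83.4/10) + 10^(70.2/10) + 10^(91.6/10) = 2.905e+09.
L_total = 10·log₁₀(2.905e+09) = 94.63 dB(A).

94.6 dB(A)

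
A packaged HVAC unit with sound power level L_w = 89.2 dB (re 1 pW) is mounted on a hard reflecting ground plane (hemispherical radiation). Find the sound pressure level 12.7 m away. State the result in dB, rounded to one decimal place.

59.1 dB

L_p = L_w − 10·log₁₀(2π·r²) with r = 12.7 m.
2π·r² = 1013 m², 10·log₁₀ of that is 30.058 dB.
L_p = 89.2 − 30.058 = 59.14 dB.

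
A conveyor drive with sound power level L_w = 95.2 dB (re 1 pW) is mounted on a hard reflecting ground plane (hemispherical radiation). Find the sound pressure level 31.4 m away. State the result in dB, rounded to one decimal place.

L_p = L_w − 10·log₁₀(2π·r²) with r = 31.4 m.
2π·r² = 6195 m², 10·log₁₀ of that is 37.920 dB.
L_p = 95.2 − 37.920 = 57.28 dB.

57.3 dB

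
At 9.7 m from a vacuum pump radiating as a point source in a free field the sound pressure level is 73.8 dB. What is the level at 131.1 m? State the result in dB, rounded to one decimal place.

Point-source attenuation: ΔL = 20·log₁₀(r₂/r₁) = 20·log₁₀(131.1/9.7) = 22.617 dB.
L₂ = 73.8 − 20·log₁₀(131.1/9.7) = 73.8 − 22.617 = 51.18 dB.

51.2 dB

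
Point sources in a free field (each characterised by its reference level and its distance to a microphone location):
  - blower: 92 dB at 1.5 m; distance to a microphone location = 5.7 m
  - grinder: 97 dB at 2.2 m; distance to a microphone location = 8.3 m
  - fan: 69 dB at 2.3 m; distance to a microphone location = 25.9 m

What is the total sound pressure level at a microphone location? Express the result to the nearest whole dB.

First find each source's level at the receiver (point-source: −20·log₁₀(r/r_ref)), then combine on an intensity basis.
blower: 92 − 20·log₁₀(5.7/1.5) = 92 − 11.60 = 80.40 dB.
grinder: 97 − 20·log₁₀(8.3/2.2) = 97 − 11.53 = 85.47 dB.
fan: 69 − 20·log₁₀(25.9/2.3) = 69 − 21.03 = 47.97 dB.
Σ 10^(L/10) = 4.619e+08 → L_total = 10·log₁₀(4.619e+08) = 86.65 dB.

87 dB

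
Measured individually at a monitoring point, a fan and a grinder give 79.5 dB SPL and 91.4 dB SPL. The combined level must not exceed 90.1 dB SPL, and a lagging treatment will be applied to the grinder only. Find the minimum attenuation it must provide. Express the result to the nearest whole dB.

Fixed contribution from the other source: Σ 10^(L/10) = 10^(79.5/10) = 8.913e+07 (79.50 dB SPL).
The limit corresponds to 10^(90.1/10) = 1.023e+09; subtracting the fixed part leaves 9.342e+08 for the grinder, i.e. 89.70 dB SPL.
Required insertion loss = 91.4 − 89.70 = 1.70 dB.

2 dB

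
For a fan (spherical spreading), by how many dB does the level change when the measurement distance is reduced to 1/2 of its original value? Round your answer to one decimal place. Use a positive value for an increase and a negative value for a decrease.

+6.0 dB

A point source loses 6 dB per doubling of distance; generally ΔL = −20·log₁₀(r₂/r₁).
ΔL = −20·log₁₀(0.5) = +6.02 dB.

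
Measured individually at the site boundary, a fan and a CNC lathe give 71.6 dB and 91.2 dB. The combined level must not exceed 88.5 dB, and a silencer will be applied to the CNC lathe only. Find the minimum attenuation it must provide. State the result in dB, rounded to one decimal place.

The untreated sources together contribute 10^(71.6/10) = 1.445e+07, i.e. 71.60 dB.
The limit corresponds to 10^(88.5/10) = 7.079e+08; subtracting the fixed part leaves 6.935e+08 for the CNC lathe, i.e. 88.41 dB.
So the CNC lathe must be reduced from 91.2 to 88.41 dB: IL = 2.79 dB.

2.8 dB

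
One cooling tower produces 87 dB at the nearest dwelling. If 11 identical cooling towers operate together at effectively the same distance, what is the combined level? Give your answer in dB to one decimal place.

N identical incoherent sources raise the level by 10·log₁₀ N.
L_total = 87 + 10·log₁₀(11) = 87 + 10.414 = 97.41 dB.

97.4 dB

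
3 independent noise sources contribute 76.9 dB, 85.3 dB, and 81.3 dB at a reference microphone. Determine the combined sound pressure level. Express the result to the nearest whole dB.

87 dB

For uncorrelated sources the intensities add, so convert each level to linear form, sum, and take 10·log₁₀ of the total.
Σ 10^(L/10) = 10^(76.9/10) + 10^(85.3/10) + 10^(81.3/10) = 5.227e+08.
L_total = 10·log₁₀(5.227e+08) = 87.18 dB.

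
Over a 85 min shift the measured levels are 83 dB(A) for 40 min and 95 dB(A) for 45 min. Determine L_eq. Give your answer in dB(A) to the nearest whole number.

92 dB(A)

The energy average is taken in the linear domain: L_eq = 10·log₁₀[(Σ tᵢ·10^(Lᵢ/10))/T], T = 85 min.
Σ tᵢ·10^(Lᵢ/10) = 40·10^(83/10) + 45·10^(95/10) = 1.503e+11.
L_eq = 10·log₁₀(1.503e+11/85) = 92.47 dB(A).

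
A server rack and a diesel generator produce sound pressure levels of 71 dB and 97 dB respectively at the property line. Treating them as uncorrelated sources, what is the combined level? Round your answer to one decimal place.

For uncorrelated sources the intensities add, so convert each level to linear form, sum, and take 10·log₁₀ of the total.
Σ 10^(L/10) = 10^(71/10) + 10^(97/10) = 5.024e+09.
L_total = 10·log₁₀(5.024e+09) = 97.01 dB.

97.0 dB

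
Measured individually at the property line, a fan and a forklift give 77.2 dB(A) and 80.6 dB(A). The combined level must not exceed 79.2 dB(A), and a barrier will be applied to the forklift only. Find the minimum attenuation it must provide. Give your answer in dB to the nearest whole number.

Fixed contribution from the other source: Σ 10^(L/10) = 10^(77.2/10) = 5.248e+07 (77.20 dB(A)).
The limit corresponds to 10^(79.2/10) = 8.318e+07; subtracting the fixed part leaves 3.070e+07 for the forklift, i.e. 74.87 dB(A).
So the forklift must be reduced from 80.6 to 74.87 dB(A): IL = 5.73 dB.

6 dB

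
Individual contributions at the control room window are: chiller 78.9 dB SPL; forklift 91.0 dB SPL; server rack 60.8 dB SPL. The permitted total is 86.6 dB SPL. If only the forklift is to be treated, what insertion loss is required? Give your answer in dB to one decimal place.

5.2 dB

Fixed contribution from the other sources: Σ 10^(L/10) = 10^(78.9/10) + 10^(60.8/10) = 7.883e+07 (78.97 dB SPL).
To meet 86.6 dB SPL overall, the treated forklift may contribute at most 10^(86.6/10) − 7.883e+07 = 3.783e+08, i.e. 85.78 dB SPL.
Required insertion loss = 91.0 − 85.78 = 5.22 dB.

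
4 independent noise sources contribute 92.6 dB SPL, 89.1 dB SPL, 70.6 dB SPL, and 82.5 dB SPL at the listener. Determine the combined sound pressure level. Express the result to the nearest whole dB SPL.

For uncorrelated sources the intensities add, so convert each level to linear form, sum, and take 10·log₁₀ of the total.
Σ 10^(L/10) = 10^(92.6/10) + 10^(89.1/10) + 10^(70.6/10) + 10^(82.5/10) = 2.822e+09.
L_total = 10·log₁₀(2.822e+09) = 94.51 dB SPL.

95 dB SPL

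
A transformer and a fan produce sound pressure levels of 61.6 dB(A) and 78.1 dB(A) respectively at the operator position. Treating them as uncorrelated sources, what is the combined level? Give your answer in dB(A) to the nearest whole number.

For uncorrelated sources the intensities add, so convert each level to linear form, sum, and take 10·log₁₀ of the total.
Σ 10^(L/10) = 10^(61.6/10) + 10^(78.1/10) = 6.601e+07.
L_total = 10·log₁₀(6.601e+07) = 78.20 dB(A).

78 dB(A)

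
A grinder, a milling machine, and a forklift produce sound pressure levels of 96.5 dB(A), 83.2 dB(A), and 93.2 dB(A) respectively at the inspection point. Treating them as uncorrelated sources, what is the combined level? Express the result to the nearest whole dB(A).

98 dB(A)

For uncorrelated sources the intensities add, so convert each level to linear form, sum, and take 10·log₁₀ of the total.
Σ 10^(L/10) = 10^(96.5/10) + 10^(83.2/10) + 10^(93.2/10) = 6.765e+09.
L_total = 10·log₁₀(6.765e+09) = 98.30 dB(A).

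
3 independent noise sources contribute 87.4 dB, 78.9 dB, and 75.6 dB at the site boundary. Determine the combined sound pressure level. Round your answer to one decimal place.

For uncorrelated sources the intensities add, so convert each level to linear form, sum, and take 10·log₁₀ of the total.
Σ 10^(L/10) = 10^(87.4/10) + 10^(78.9/10) + 10^(75.6/10) = 6.635e+08.
L_total = 10·log₁₀(6.635e+08) = 88.22 dB.

88.2 dB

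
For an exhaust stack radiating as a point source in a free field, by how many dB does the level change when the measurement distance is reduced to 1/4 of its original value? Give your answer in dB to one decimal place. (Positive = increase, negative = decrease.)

Point-source spreading: ΔL = −20·log₁₀(r₂/r₁).
ΔL = −20·log₁₀(0.25) = +12.04 dB.

+12.0 dB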